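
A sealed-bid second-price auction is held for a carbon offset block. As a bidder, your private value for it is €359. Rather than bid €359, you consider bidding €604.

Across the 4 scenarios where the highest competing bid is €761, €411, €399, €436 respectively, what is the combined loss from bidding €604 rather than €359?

The deviation costs you only when the competing bid falls strictly between €359 and €604; elsewhere both bids give the same outcome.
€761: outcomes coincide → loss €0.
€411: truthful payoff €0, deviation payoff −€52 → loss €52.
€399: truthful payoff €0, deviation payoff −€40 → loss €40.
€436: truthful payoff €0, deviation payoff −€77 → loss €77.
Total loss = €52 + €40 + €77 = €169.

€169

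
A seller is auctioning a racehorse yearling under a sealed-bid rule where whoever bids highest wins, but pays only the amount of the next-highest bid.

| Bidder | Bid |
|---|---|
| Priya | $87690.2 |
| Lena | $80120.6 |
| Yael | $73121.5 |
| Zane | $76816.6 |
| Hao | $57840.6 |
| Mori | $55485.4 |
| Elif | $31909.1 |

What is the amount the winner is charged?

Highest bid: Priya at $87690.2, so Priya wins.
Second-highest bid: Lena at $80120.6 — that is the price the winner pays.

$80120.6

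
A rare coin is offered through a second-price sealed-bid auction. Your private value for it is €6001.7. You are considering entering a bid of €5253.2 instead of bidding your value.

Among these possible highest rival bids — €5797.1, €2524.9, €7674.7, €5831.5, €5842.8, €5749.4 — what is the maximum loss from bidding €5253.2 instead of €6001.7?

€252.3

€5797.1: truthful gives €204.6, deviation gives €0 → loss €204.6.
€2524.9: same outcome either way → loss €0.
€7674.7: same outcome either way → loss €0.
€5831.5: truthful gives €170.2, deviation gives €0 → loss €170.2.
€5842.8: truthful gives €158.9, deviation gives €0 → loss €158.9.
€5749.4: truthful gives €252.3, deviation gives €0 → loss €252.3.
Maximum loss: €252.3.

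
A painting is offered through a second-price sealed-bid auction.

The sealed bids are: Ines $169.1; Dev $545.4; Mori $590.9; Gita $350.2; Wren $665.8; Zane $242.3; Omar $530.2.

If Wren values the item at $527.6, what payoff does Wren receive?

−$63.3

Highest bid: Wren at $665.8, so Wren wins.
Second-highest bid: Mori at $590.9 — that is the price the winner pays.
Wren's payoff = value − price = $527.6 − $590.9 = −$63.3.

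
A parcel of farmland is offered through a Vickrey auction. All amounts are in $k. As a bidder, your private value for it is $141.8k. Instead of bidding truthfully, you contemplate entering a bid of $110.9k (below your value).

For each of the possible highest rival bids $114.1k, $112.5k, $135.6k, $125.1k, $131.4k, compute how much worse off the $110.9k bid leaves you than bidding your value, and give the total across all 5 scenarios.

The deviation costs you only when the competing bid falls strictly between $110.9k and $141.8k; elsewhere both bids give the same outcome.
$114.1k: truthful payoff $27.7k, deviation payoff $0k → loss $27.7k.
$112.5k: truthful payoff $29.3k, deviation payoff $0k → loss $29.3k.
$135.6k: truthful payoff $6.2k, deviation payoff $0k → loss $6.2k.
$125.1k: truthful payoff $16.7k, deviation payoff $0k → loss $16.7k.
$131.4k: truthful payoff $10.4k, deviation payoff $0k → loss $10.4k.
Total loss = $27.7k + $29.3k + $6.2k + $16.7k + $10.4k = $90.3k.

$90.3k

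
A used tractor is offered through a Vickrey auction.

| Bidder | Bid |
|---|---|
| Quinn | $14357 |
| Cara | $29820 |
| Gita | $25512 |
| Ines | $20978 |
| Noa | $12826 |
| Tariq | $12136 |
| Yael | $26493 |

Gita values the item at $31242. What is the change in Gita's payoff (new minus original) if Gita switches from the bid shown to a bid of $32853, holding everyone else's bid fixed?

$1422

The highest bid among the other bidders is $29820; Gita's bid doesn't change that.
Original bid $25512: Gita is not highest (top rival bid is $29820); payoff $0.
Alternative bid $32853: Gita is highest, pays the top rival bid $29820; payoff $31242 − $29820 = $1422.
Change in payoff = $1422 − ($0) = $1422.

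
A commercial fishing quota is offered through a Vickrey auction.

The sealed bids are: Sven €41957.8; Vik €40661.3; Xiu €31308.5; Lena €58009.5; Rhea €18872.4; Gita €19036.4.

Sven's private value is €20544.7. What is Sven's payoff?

Highest bid: Lena at €58009.5, so Lena wins.
Second-highest bid: Sven at €41957.8 — that is the price the winner pays.
Sven did not win, so Sven pays nothing and receives nothing: payoff €0.

€0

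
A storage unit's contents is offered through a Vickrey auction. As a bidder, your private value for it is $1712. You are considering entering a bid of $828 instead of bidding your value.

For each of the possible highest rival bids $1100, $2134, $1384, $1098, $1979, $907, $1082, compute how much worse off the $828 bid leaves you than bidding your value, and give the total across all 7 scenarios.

$2989

The deviation costs you only when the competing bid falls strictly between $828 and $1712; elsewhere both bids give the same outcome.
$1100: truthful payoff $612, deviation payoff $0 → loss $612.
$2134: outcomes coincide → loss $0.
$1384: truthful payoff $328, deviation payoff $0 → loss $328.
$1098: truthful payoff $614, deviation payoff $0 → loss $614.
$1979: outcomes coincide → loss $0.
$907: truthful payoff $805, deviation payoff $0 → loss $805.
$1082: truthful payoff $630, deviation payoff $0 → loss $630.
Total loss = $612 + $328 + $614 + $805 + $630 = $2989.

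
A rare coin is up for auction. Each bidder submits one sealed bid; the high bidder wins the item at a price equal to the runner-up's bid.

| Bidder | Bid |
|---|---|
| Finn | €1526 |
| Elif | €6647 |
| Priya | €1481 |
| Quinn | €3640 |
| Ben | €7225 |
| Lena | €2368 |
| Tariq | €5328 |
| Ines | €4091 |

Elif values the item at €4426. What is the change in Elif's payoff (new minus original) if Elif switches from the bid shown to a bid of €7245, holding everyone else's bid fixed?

The highest bid among the other bidders is €7225; Elif's bid doesn't change that.
Original bid €6647: Elif is not highest (top rival bid is €7225); payoff €0.
Alternative bid €7245: Elif is highest, pays the top rival bid €7225; payoff €4426 − €7225 = −€2799.
Change in payoff = −€2799 − (€0) = −€2799.

−€2799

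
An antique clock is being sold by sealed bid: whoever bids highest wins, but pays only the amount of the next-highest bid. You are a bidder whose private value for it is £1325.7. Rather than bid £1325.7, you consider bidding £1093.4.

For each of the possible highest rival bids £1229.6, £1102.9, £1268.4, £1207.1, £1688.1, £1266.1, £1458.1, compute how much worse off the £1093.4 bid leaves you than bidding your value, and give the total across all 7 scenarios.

The deviation costs you only when the competing bid falls strictly between £1093.4 and £1325.7; elsewhere both bids give the same outcome.
£1229.6: truthful payoff £96.1, deviation payoff £0 → loss £96.1.
£1102.9: truthful payoff £222.8, deviation payoff £0 → loss £222.8.
£1268.4: truthful payoff £57.3, deviation payoff £0 → loss £57.3.
£1207.1: truthful payoff £118.6, deviation payoff £0 → loss £118.6.
£1688.1: outcomes coincide → loss £0.
£1266.1: truthful payoff £59.6, deviation payoff £0 → loss £59.6.
£1458.1: outcomes coincide → loss £0.
Total loss = £96.1 + £222.8 + £57.3 + £118.6 + £59.6 = £554.4.
In a second-price auction your bid sets only whether you win, not what you pay, so bidding your true value is weakly dominant.

£554.4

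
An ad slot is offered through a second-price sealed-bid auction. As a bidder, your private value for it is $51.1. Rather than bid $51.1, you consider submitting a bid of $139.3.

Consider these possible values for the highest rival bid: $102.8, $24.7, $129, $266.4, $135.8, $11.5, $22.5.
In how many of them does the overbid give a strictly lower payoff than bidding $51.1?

The deviation hurts exactly when the highest competing bid lies strictly between $51.1 and $139.3 — overbidding then wins at a price above your value.
$102.8: inside the interval → strictly worse (loss $51.7).
$24.7: below both → same outcome either way.
$129: inside the interval → strictly worse (loss $77.9).
$266.4: above both → same outcome either way.
$135.8: inside the interval → strictly worse (loss $84.7).
$11.5: below both → same outcome either way.
$22.5: below both → same outcome either way.
Count: 3.

3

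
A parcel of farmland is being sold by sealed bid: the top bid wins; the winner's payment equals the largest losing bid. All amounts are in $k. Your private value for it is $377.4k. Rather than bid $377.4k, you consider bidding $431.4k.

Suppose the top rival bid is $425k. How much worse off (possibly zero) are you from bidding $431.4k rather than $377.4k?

Bidding your value $377.4k: you lose (since $377.4k < $425k). Payoff $0k.
Bidding $431.4k: you win and pay $425k. Payoff $377.4k − $425k = −$47.6k.
The competing bid $425k lies between your value and your inflated bid, so overbidding wins an item priced above your value.
Loss from deviating = $0k − (−$47.6k) = $47.6k.

$47.6k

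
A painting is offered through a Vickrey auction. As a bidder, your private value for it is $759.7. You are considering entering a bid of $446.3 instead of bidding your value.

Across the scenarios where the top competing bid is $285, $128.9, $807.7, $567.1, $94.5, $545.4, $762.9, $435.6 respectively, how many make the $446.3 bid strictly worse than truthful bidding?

The deviation hurts exactly when the highest competing bid lies strictly between $446.3 and $759.7 — underbidding then forfeits a profitable win.
$285: below both → same outcome either way.
$128.9: below both → same outcome either way.
$807.7: above both → same outcome either way.
$567.1: inside the interval → strictly worse (loss $192.6).
$94.5: below both → same outcome either way.
$545.4: inside the interval → strictly worse (loss $214.3).
$762.9: above both → same outcome either way.
$435.6: below both → same outcome either way.
Count: 2.

2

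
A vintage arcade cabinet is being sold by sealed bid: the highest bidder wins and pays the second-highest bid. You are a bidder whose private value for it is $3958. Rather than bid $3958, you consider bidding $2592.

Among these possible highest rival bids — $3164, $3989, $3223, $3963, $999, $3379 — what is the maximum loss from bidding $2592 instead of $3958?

$3164: truthful gives $794, deviation gives $0 → loss $794.
$3989: same outcome either way → loss $0.
$3223: truthful gives $735, deviation gives $0 → loss $735.
$3963: same outcome either way → loss $0.
$999: same outcome either way → loss $0.
$3379: truthful gives $579, deviation gives $0 → loss $579.
Maximum loss: $794.

$794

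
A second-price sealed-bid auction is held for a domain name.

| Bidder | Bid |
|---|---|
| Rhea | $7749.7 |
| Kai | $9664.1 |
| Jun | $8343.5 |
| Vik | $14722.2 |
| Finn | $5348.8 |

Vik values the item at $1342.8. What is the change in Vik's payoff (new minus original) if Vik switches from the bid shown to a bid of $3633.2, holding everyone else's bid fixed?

$8321.3

The highest bid among the other bidders is $9664.1; Vik's bid doesn't change that.
Original bid $14722.2: Vik is highest, pays the top rival bid $9664.1; payoff $1342.8 − $9664.1 = −$8321.3.
Alternative bid $3633.2: Vik is not highest (top rival bid is $9664.1); payoff $0.
Change in payoff = $0 − (−$8321.3) = $8321.3.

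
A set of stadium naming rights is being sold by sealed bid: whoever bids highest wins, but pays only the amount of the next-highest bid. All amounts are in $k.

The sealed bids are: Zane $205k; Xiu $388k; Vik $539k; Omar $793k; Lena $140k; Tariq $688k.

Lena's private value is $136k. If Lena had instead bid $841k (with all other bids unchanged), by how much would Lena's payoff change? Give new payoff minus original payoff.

The highest bid among the other bidders is $793k; Lena's bid doesn't change that.
Original bid $140k: Lena is not highest (top rival bid is $793k); payoff $0k.
Alternative bid $841k: Lena is highest, pays the top rival bid $793k; payoff $136k − $793k = −$657k.
Change in payoff = −$657k − ($0k) = −$657k.

−$657k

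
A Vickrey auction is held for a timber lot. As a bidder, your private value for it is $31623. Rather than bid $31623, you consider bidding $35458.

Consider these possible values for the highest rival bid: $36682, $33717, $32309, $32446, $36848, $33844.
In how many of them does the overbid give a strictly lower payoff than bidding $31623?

4

The deviation hurts exactly when the highest competing bid lies strictly between $31623 and $35458 — overbidding then wins at a price above your value.
$36682: above both → same outcome either way.
$33717: inside the interval → strictly worse (loss $2094).
$32309: inside the interval → strictly worse (loss $686).
$32446: inside the interval → strictly worse (loss $823).
$36848: above both → same outcome either way.
$33844: inside the interval → strictly worse (loss $2221).
Count: 4.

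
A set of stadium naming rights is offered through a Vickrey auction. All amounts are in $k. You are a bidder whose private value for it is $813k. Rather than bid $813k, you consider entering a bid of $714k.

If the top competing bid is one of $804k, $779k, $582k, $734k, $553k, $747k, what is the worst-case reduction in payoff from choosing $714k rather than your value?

$804k: truthful gives $9k, deviation gives $0k → loss $9k.
$779k: truthful gives $34k, deviation gives $0k → loss $34k.
$582k: same outcome either way → loss $0k.
$734k: truthful gives $79k, deviation gives $0k → loss $79k.
$553k: same outcome either way → loss $0k.
$747k: truthful gives $66k, deviation gives $0k → loss $66k.
Maximum loss: $79k.

$79k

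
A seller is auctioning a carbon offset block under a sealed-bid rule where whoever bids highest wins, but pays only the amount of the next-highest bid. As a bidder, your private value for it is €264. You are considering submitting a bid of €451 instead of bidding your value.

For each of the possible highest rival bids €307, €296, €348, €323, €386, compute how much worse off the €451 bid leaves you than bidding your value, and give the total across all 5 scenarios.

€340

The deviation costs you only when the competing bid falls strictly between €264 and €451; elsewhere both bids give the same outcome.
€307: truthful payoff €0, deviation payoff −€43 → loss €43.
€296: truthful payoff €0, deviation payoff −€32 → loss €32.
€348: truthful payoff €0, deviation payoff −€84 → loss €84.
€323: truthful payoff €0, deviation payoff −€59 → loss €59.
€386: truthful payoff €0, deviation payoff −€122 → loss €122.
Total loss = €43 + €32 + €84 + €59 + €122 = €340.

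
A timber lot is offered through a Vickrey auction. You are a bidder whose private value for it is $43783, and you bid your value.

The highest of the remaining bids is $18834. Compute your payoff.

Your bid $43783 exceeds the highest competing bid $18834, so you win.
In a second-price auction the winner pays the second-highest bid, $18834.
Payoff = value − price = $43783 − $18834 = $24949.

$24949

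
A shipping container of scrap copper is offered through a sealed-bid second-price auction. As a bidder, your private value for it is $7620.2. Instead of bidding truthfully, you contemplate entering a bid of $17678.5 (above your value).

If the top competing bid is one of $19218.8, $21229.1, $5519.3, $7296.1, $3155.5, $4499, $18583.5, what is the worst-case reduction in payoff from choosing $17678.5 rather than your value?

$0

$19218.8: same outcome either way → loss $0.
$21229.1: same outcome either way → loss $0.
$5519.3: same outcome either way → loss $0.
$7296.1: same outcome either way → loss $0.
$3155.5: same outcome either way → loss $0.
$4499: same outcome either way → loss $0.
$18583.5: same outcome either way → loss $0.
Maximum loss: $0.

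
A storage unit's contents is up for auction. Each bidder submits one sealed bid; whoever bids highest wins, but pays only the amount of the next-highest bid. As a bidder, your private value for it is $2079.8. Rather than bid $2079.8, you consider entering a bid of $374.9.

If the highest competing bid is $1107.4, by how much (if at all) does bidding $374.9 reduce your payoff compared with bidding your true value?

$972.4

Bidding your value $2079.8: you win (since $2079.8 > $1107.4) and pay $1107.4. Payoff $972.4.
Bidding $374.9: you lose. Payoff $0.
The competing bid $1107.4 lies between your shaded bid and your value, so underbidding forfeits an item you could have won at a profitable price.
Loss from deviating = $972.4 − ($0) = $972.4.
Because the price is fixed by the runner-up's bid, deviating from your value can only change a good outcome into a bad one — never the reverse.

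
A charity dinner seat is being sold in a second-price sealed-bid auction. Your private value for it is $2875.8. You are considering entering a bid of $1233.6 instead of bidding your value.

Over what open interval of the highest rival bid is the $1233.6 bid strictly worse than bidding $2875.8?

($1233.6, $2875.8)

If the competing bid is below $1233.6, both bids win at the same price — no difference.
If it is above $2875.8, both bids lose — no difference.
If it lies strictly between $1233.6 and $2875.8, bidding your value wins at a price below your value (positive payoff) while bidding $1233.6 loses (payoff 0).
So the deviation strictly hurts on the open interval ($1233.6, $2875.8).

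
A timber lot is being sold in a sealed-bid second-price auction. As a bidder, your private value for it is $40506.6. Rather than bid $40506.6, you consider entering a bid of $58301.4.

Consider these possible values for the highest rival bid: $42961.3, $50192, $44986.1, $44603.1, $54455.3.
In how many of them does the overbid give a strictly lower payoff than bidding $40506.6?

5

The deviation hurts exactly when the highest competing bid lies strictly between $40506.6 and $58301.4 — overbidding then wins at a price above your value.
$42961.3: inside the interval → strictly worse (loss $2454.7).
$50192: inside the interval → strictly worse (loss $9685.4).
$44986.1: inside the interval → strictly worse (loss $4479.5).
$44603.1: inside the interval → strictly worse (loss $4096.5).
$54455.3: inside the interval → strictly worse (loss $13948.7).
Count: 5.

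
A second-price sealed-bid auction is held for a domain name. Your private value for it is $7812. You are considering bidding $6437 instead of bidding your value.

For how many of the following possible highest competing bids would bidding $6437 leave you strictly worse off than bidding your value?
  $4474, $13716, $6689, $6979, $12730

2

The deviation hurts exactly when the highest competing bid lies strictly between $6437 and $7812 — underbidding then forfeits a profitable win.
$4474: below both → same outcome either way.
$13716: above both → same outcome either way.
$6689: inside the interval → strictly worse (loss $1123).
$6979: inside the interval → strictly worse (loss $833).
$12730: above both → same outcome either way.
Count: 2.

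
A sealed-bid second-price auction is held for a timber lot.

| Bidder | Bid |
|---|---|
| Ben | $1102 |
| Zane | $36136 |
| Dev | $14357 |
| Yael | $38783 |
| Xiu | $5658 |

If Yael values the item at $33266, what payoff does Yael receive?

−$2870

Highest bid: Yael at $38783, so Yael wins.
Second-highest bid: Zane at $36136 — that is the price the winner pays.
Yael's payoff = value − price = $33266 − $36136 = −$2870.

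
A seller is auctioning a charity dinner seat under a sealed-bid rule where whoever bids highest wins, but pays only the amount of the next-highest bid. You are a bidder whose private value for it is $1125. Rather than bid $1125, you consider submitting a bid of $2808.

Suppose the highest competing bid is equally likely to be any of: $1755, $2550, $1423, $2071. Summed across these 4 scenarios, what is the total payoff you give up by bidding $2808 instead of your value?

The deviation costs you only when the competing bid falls strictly between $1125 and $2808; elsewhere both bids give the same outcome.
$1755: truthful payoff $0, deviation payoff −$630 → loss $630.
$2550: truthful payoff $0, deviation payoff −$1425 → loss $1425.
$1423: truthful payoff $0, deviation payoff −$298 → loss $298.
$2071: truthful payoff $0, deviation payoff −$946 → loss $946.
Total loss = $630 + $1425 + $298 + $946 = $3299.

$3299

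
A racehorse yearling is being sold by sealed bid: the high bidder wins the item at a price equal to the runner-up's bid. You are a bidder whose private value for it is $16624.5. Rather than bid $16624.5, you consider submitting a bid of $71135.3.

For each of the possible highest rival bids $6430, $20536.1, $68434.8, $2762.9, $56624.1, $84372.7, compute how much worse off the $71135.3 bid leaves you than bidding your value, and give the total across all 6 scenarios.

The deviation costs you only when the competing bid falls strictly between $16624.5 and $71135.3; elsewhere both bids give the same outcome.
$6430: outcomes coincide → loss $0.
$20536.1: truthful payoff $0, deviation payoff −$3911.6 → loss $3911.6.
$68434.8: truthful payoff $0, deviation payoff −$51810.3 → loss $51810.3.
$2762.9: outcomes coincide → loss $0.
$56624.1: truthful payoff $0, deviation payoff −$39999.6 → loss $39999.6.
$84372.7: outcomes coincide → loss $0.
Total loss = $3911.6 + $51810.3 + $39999.6 = $95721.5.

$95721.5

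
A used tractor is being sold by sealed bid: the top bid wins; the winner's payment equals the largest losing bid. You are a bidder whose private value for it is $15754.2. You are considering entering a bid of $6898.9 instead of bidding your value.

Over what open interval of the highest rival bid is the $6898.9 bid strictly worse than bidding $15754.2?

($6898.9, $15754.2)

If the competing bid is below $6898.9, both bids win at the same price — no difference.
If it is above $15754.2, both bids lose — no difference.
If it lies strictly between $6898.9 and $15754.2, bidding your value wins at a price below your value (positive payoff) while bidding $6898.9 loses (payoff 0).
So the deviation strictly hurts on the open interval ($6898.9, $15754.2).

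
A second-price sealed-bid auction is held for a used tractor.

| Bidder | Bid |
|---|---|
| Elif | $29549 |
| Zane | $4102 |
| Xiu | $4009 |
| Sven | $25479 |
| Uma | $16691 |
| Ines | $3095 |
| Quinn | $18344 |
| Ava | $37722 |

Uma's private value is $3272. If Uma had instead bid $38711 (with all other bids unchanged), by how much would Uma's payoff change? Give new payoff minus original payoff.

−$34450

The highest bid among the other bidders is $37722; Uma's bid doesn't change that.
Original bid $16691: Uma is not highest (top rival bid is $37722); payoff $0.
Alternative bid $38711: Uma is highest, pays the top rival bid $37722; payoff $3272 − $37722 = −$34450.
Change in payoff = −$34450 − ($0) = −$34450.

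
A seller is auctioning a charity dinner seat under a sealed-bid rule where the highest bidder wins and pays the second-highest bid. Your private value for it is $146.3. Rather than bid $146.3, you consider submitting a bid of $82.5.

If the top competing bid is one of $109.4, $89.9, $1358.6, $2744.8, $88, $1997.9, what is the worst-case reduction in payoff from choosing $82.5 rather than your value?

$109.4: truthful gives $36.9, deviation gives $0 → loss $36.9.
$89.9: truthful gives $56.4, deviation gives $0 → loss $56.4.
$1358.6: same outcome either way → loss $0.
$2744.8: same outcome either way → loss $0.
$88: truthful gives $58.3, deviation gives $0 → loss $58.3.
$1997.9: same outcome either way → loss $0.
Maximum loss: $58.3.

$58.3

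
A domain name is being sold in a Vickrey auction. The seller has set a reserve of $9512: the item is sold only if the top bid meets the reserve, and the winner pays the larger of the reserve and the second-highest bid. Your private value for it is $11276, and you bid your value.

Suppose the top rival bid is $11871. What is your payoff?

Your bid $11276 is below the highest competing bid $11871, so you lose. Payoff $0.

$0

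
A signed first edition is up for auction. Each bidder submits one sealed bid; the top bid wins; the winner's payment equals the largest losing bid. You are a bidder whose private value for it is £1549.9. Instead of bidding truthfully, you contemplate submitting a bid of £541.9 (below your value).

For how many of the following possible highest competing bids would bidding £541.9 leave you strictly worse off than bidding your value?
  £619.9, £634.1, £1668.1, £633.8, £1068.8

The deviation hurts exactly when the highest competing bid lies strictly between £541.9 and £1549.9 — underbidding then forfeits a profitable win.
£619.9: inside the interval → strictly worse (loss £930).
£634.1: inside the interval → strictly worse (loss £915.8).
£1668.1: above both → same outcome either way.
£633.8: inside the interval → strictly worse (loss £916.1).
£1068.8: inside the interval → strictly worse (loss £481.1).
Count: 4.

4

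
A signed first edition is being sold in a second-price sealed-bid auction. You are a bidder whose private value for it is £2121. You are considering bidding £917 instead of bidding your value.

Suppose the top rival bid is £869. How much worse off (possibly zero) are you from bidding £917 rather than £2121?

£0

Bidding your value £2121: you win (since £2121 > £869) and pay £869. Payoff £1252.
Bidding £917: you win and pay £869. Payoff £2121 − £869 = £1252.
Difference = £1252 − £1252 = £0; both bids lead to the same outcome because the competing bid is below both your value and your alternative bid.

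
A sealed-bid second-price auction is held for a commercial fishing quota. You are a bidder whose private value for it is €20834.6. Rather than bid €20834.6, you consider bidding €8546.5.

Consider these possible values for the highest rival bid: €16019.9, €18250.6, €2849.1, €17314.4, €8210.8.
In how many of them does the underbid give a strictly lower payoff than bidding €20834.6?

The deviation hurts exactly when the highest competing bid lies strictly between €8546.5 and €20834.6 — underbidding then forfeits a profitable win.
€16019.9: inside the interval → strictly worse (loss €4814.7).
€18250.6: inside the interval → strictly worse (loss €2584).
€2849.1: below both → same outcome either way.
€17314.4: inside the interval → strictly worse (loss €3520.2).
€8210.8: below both → same outcome either way.
Count: 3.

3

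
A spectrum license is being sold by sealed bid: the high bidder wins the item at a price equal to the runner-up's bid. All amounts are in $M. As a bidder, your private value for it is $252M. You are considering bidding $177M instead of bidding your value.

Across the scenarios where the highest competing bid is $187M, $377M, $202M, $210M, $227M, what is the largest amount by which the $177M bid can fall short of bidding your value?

$187M: truthful gives $65M, deviation gives $0M → loss $65M.
$377M: same outcome either way → loss $0M.
$202M: truthful gives $50M, deviation gives $0M → loss $50M.
$210M: truthful gives $42M, deviation gives $0M → loss $42M.
$227M: truthful gives $25M, deviation gives $0M → loss $25M.
Maximum loss: $65M.

$65M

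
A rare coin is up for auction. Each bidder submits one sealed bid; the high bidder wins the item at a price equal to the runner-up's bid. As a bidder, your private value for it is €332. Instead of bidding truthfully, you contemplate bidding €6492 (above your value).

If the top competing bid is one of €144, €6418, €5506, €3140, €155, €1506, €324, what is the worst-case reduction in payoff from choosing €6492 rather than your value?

€144: same outcome either way → loss €0.
€6418: truthful gives €0, deviation gives −€6086 → loss €6086.
€5506: truthful gives €0, deviation gives −€5174 → loss €5174.
€3140: truthful gives €0, deviation gives −€2808 → loss €2808.
€155: same outcome either way → loss €0.
€1506: truthful gives €0, deviation gives −€1174 → loss €1174.
€324: same outcome either way → loss €0.
Maximum loss: €6086.

€6086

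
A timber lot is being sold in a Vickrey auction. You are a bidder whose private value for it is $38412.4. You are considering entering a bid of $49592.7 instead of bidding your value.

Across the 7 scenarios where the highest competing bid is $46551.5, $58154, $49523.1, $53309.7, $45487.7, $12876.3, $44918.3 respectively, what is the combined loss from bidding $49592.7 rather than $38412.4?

The deviation costs you only when the competing bid falls strictly between $38412.4 and $49592.7; elsewhere both bids give the same outcome.
$46551.5: truthful payoff $0, deviation payoff −$8139.1 → loss $8139.1.
$58154: outcomes coincide → loss $0.
$49523.1: truthful payoff $0, deviation payoff −$11110.7 → loss $11110.7.
$53309.7: outcomes coincide → loss $0.
$45487.7: truthful payoff $0, deviation payoff −$7075.3 → loss $7075.3.
$12876.3: outcomes coincide → loss $0.
$44918.3: truthful payoff $0, deviation payoff −$6505.9 → loss $6505.9.
Total loss = $8139.1 + $11110.7 + $7075.3 + $6505.9 = $32831.
In a second-price auction your bid sets only whether you win, not what you pay, so bidding your true value is weakly dominant.

$32831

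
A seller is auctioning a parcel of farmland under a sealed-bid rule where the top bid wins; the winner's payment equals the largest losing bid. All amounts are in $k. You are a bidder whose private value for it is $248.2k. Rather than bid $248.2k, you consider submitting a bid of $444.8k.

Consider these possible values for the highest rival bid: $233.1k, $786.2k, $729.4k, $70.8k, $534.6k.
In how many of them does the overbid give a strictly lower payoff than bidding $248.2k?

0

The deviation hurts exactly when the highest competing bid lies strictly between $248.2k and $444.8k — overbidding then wins at a price above your value.
$233.1k: below both → same outcome either way.
$786.2k: above both → same outcome either way.
$729.4k: above both → same outcome either way.
$70.8k: below both → same outcome either way.
$534.6k: above both → same outcome either way.
Count: 0.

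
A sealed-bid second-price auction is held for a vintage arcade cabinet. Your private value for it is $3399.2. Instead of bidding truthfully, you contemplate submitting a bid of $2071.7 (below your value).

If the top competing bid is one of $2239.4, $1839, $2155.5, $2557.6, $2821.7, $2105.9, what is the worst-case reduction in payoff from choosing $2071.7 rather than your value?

$1293.3

$2239.4: truthful gives $1159.8, deviation gives $0 → loss $1159.8.
$1839: same outcome either way → loss $0.
$2155.5: truthful gives $1243.7, deviation gives $0 → loss $1243.7.
$2557.6: truthful gives $841.6, deviation gives $0 → loss $841.6.
$2821.7: truthful gives $577.5, deviation gives $0 → loss $577.5.
$2105.9: truthful gives $1293.3, deviation gives $0 → loss $1293.3.
Maximum loss: $1293.3.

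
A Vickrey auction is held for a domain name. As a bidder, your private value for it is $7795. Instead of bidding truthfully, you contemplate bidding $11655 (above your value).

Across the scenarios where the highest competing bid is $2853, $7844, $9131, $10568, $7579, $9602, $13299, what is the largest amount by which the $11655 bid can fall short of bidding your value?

$2773

$2853: same outcome either way → loss $0.
$7844: truthful gives $0, deviation gives −$49 → loss $49.
$9131: truthful gives $0, deviation gives −$1336 → loss $1336.
$10568: truthful gives $0, deviation gives −$2773 → loss $2773.
$7579: same outcome either way → loss $0.
$9602: truthful gives $0, deviation gives −$1807 → loss $1807.
$13299: same outcome either way → loss $0.
Maximum loss: $2773.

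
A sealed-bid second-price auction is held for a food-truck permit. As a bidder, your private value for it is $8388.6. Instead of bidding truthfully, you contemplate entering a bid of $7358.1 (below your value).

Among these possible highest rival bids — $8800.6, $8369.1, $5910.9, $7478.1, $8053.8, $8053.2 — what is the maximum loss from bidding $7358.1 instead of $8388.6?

$910.5

$8800.6: same outcome either way → loss $0.
$8369.1: truthful gives $19.5, deviation gives $0 → loss $19.5.
$5910.9: same outcome either way → loss $0.
$7478.1: truthful gives $910.5, deviation gives $0 → loss $910.5.
$8053.8: truthful gives $334.8, deviation gives $0 → loss $334.8.
$8053.2: truthful gives $335.4, deviation gives $0 → loss $335.4.
Maximum loss: $910.5.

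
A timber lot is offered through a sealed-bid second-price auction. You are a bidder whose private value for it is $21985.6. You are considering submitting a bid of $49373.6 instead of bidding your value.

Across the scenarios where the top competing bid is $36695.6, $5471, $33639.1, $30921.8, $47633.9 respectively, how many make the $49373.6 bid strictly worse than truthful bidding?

The deviation hurts exactly when the highest competing bid lies strictly between $21985.6 and $49373.6 — overbidding then wins at a price above your value.
$36695.6: inside the interval → strictly worse (loss $14710).
$5471: below both → same outcome either way.
$33639.1: inside the interval → strictly worse (loss $11653.5).
$30921.8: inside the interval → strictly worse (loss $8936.2).
$47633.9: inside the interval → strictly worse (loss $25648.3).
Count: 4.

4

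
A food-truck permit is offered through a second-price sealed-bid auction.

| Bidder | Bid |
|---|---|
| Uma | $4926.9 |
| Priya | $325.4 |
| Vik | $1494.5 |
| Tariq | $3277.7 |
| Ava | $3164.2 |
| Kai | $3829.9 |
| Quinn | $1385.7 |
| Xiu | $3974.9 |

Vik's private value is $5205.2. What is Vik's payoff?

Highest bid: Uma at $4926.9, so Uma wins.
Second-highest bid: Xiu at $3974.9 — that is the price the winner pays.
Vik did not win, so Vik pays nothing and receives nothing: payoff $0.

$0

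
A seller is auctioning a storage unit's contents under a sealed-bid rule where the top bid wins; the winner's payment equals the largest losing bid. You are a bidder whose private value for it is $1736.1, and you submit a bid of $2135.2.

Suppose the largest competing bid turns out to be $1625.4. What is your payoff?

$110.7

Your bid $2135.2 exceeds the highest competing bid $1625.4, so you win.
In a second-price auction the winner pays the second-highest bid, $1625.4.
Payoff = value − price = $1736.1 − $1625.4 = $110.7.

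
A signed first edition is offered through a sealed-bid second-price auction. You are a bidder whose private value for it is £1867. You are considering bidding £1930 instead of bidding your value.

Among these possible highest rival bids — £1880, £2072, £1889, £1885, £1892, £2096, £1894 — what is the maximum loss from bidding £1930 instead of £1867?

£1880: truthful gives £0, deviation gives −£13 → loss £13.
£2072: same outcome either way → loss £0.
£1889: truthful gives £0, deviation gives −£22 → loss £22.
£1885: truthful gives £0, deviation gives −£18 → loss £18.
£1892: truthful gives £0, deviation gives −£25 → loss £25.
£2096: same outcome either way → loss £0.
£1894: truthful gives £0, deviation gives −£27 → loss £27.
Maximum loss: £27.

£27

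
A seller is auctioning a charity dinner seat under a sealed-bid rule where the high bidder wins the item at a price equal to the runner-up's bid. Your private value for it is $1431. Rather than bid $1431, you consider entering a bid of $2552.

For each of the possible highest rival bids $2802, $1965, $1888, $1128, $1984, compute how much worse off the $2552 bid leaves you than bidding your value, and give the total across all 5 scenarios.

The deviation costs you only when the competing bid falls strictly between $1431 and $2552; elsewhere both bids give the same outcome.
$2802: outcomes coincide → loss $0.
$1965: truthful payoff $0, deviation payoff −$534 → loss $534.
$1888: truthful payoff $0, deviation payoff −$457 → loss $457.
$1128: outcomes coincide → loss $0.
$1984: truthful payoff $0, deviation payoff −$553 → loss $553.
Total loss = $534 + $457 + $553 = $1544.
Because the price is fixed by the runner-up's bid, deviating from your value can only change a good outcome into a bad one — never the reverse.

$1544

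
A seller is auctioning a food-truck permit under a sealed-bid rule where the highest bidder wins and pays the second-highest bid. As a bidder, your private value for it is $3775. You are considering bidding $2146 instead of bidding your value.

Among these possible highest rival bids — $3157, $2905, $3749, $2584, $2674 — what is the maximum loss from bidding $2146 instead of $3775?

$3157: truthful gives $618, deviation gives $0 → loss $618.
$2905: truthful gives $870, deviation gives $0 → loss $870.
$3749: truthful gives $26, deviation gives $0 → loss $26.
$2584: truthful gives $1191, deviation gives $0 → loss $1191.
$2674: truthful gives $1101, deviation gives $0 → loss $1101.
Maximum loss: $1191.

$1191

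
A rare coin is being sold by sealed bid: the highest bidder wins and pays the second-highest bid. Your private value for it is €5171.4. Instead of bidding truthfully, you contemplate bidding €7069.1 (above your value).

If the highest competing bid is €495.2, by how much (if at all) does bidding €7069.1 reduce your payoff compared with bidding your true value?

Bidding your value €5171.4: you win (since €5171.4 > €495.2) and pay €495.2. Payoff €4676.2.
Bidding €7069.1: you win and pay €495.2. Payoff €5171.4 − €495.2 = €4676.2.
Difference = €4676.2 − €4676.2 = €0; both bids lead to the same outcome because the competing bid is below both your value and your alternative bid.
Because the price is fixed by the runner-up's bid, deviating from your value can only change a good outcome into a bad one — never the reverse.

€0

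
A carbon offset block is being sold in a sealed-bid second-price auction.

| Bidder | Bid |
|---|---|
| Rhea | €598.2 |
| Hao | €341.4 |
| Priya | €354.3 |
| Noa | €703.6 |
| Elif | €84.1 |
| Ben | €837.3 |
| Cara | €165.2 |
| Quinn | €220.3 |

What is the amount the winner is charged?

Highest bid: Ben at €837.3, so Ben wins.
Second-highest bid: Noa at €703.6 — that is the price the winner pays.

€703.6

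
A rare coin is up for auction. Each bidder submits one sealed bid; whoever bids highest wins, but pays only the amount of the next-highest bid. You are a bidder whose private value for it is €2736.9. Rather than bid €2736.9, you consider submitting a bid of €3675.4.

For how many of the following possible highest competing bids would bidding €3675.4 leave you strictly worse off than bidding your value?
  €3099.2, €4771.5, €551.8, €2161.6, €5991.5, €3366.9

2

The deviation hurts exactly when the highest competing bid lies strictly between €2736.9 and €3675.4 — overbidding then wins at a price above your value.
€3099.2: inside the interval → strictly worse (loss €362.3).
€4771.5: above both → same outcome either way.
€551.8: below both → same outcome either way.
€2161.6: below both → same outcome either way.
€5991.5: above both → same outcome either way.
€3366.9: inside the interval → strictly worse (loss €630).
Count: 2.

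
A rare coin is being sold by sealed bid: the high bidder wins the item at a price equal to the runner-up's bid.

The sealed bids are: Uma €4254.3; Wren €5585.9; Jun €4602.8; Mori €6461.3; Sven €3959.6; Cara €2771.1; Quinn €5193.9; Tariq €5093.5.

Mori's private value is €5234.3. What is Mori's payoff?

Highest bid: Mori at €6461.3, so Mori wins.
Second-highest bid: Wren at €5585.9 — that is the price the winner pays.
Mori's payoff = value − price = €5234.3 − €5585.9 = −€351.6.

−€351.6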